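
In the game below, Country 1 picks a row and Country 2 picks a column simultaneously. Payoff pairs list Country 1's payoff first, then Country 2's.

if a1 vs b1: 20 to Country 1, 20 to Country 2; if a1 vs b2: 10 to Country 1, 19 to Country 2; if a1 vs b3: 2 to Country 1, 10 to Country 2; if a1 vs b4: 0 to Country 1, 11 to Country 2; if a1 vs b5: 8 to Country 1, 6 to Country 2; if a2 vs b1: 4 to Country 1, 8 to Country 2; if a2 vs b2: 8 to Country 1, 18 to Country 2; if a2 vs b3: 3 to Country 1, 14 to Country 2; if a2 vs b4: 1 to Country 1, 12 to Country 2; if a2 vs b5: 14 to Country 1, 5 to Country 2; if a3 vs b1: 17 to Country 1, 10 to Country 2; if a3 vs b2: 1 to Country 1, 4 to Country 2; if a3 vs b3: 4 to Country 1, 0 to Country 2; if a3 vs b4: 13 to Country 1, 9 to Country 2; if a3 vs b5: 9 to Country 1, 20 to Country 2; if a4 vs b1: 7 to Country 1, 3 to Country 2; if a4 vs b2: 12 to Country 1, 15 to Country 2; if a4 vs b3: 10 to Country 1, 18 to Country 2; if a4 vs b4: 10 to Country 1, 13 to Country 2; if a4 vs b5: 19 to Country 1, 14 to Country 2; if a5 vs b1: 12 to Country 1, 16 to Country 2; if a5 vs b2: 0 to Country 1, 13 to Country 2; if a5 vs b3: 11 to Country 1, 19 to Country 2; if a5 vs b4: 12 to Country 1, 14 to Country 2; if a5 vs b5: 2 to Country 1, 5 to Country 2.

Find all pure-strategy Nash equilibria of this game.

Find each player's best response to every opponent strategy; NE are the intersections.
Country 1's best responses — vs b1: a1 (payoff 20); vs b2: a4 (payoff 12); vs b3: a5 (payoff 11); vs b4: a3 (payoff 13); vs b5: a4 (payoff 19).
Country 2's best responses — vs a1: b1 (payoff 20); vs a2: b2 (payoff 18); vs a3: b5 (payoff 20); vs a4: b3 (payoff 18); vs a5: b3 (payoff 19).
Mutual best responses occur at (a1, b1) and (a5, b3); at each, neither player gains by switching.

(a1, b1) and (a5, b3)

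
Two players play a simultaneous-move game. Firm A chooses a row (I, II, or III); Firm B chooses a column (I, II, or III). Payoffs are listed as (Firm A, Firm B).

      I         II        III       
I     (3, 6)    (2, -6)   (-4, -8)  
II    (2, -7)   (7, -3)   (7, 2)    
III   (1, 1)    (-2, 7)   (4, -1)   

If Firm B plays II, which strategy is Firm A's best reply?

With Firm B fixed at II, Firm A's payoffs are: I → 2, II → 7, III → -2.
The maximum is 7, achieved by II.

II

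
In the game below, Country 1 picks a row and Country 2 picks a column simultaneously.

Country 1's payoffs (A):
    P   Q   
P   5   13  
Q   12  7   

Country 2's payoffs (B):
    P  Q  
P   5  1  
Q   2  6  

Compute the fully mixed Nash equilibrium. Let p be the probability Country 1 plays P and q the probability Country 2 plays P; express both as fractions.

p = 1/2, q = 6/13

Each player's mixing probability is pinned down by making the *other* player indifferent.
Country 2 indifferent between P and Q: p·5 + (1−p)·2 = p·1 + (1−p)·6 ⟹ 2 + 3p = 6 + (-5)p ⟹ p = 1/2.
Country 1 indifferent between P and Q: q·5 + (1−q)·13 = q·12 + (1−q)·7 ⟹ 13 + (-8)q = 7 + 5q ⟹ q = 6/13.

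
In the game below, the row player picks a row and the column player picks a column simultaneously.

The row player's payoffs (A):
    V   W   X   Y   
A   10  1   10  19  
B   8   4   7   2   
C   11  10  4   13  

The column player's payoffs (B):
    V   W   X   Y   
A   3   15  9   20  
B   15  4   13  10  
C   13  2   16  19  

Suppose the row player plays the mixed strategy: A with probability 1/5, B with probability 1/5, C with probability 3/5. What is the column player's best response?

Y

The column player's best reply maximizes expected payoff against the mix.
V: (1/5)·3 + (1/5)·15 + (3/5)·13 = 57/5
W: (1/5)·15 + (1/5)·4 + (3/5)·2 = 5
X: (1/5)·9 + (1/5)·13 + (3/5)·16 = 14
Y: (1/5)·20 + (1/5)·10 + (3/5)·19 = 87/5
Highest expected payoff is 87/5, from Y.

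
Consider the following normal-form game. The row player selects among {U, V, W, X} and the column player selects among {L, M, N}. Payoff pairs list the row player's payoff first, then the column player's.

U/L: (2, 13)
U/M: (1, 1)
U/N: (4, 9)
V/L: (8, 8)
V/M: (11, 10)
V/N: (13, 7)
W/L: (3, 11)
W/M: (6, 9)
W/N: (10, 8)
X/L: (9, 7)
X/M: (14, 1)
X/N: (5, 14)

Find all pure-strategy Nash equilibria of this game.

No pure-strategy Nash equilibrium

Check mutual best responses: a cell is a NE iff neither player can gain by unilaterally deviating.
The row player's best responses — vs L: X (payoff 9); vs M: X (payoff 14); vs N: V (payoff 13).
The column player's best responses — vs U: L (payoff 13); vs V: M (payoff 10); vs W: L (payoff 11); vs X: N (payoff 14).
No cell has both players best-responding. For instance, the row player's best reply to N is V, but against V the column player prefers M over N.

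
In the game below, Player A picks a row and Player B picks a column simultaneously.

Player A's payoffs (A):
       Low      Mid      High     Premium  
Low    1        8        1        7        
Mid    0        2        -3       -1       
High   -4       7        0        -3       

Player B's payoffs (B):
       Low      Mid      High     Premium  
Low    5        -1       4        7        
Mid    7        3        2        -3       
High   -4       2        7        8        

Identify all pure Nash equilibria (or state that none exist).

(Low, Premium)

Find each player's best response to every opponent strategy; NE are the intersections.
Player A's best responses — vs Low: Low (payoff 1); vs Mid: Low (payoff 8); vs High: Low (payoff 1); vs Premium: Low (payoff 7).
Player B's best responses — vs Low: Premium (payoff 7); vs Mid: Low (payoff 7); vs High: Premium (payoff 8).
The only mutual best response is (Low, Premium); neither player gains by switching there.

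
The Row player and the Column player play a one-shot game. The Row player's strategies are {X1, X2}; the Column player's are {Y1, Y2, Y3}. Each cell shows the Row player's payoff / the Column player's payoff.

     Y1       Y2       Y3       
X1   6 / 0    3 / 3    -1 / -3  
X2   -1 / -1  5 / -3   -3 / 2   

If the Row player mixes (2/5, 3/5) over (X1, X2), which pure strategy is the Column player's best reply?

Y3

Compute the Column player's expected payoff from each pure strategy against the given mix.
Y1: (2/5)·0 + (3/5)·(-1) = -3/5
Y2: (2/5)·3 + (3/5)·(-3) = -3/5
Y3: (2/5)·(-3) + (3/5)·2 = 0
Highest expected payoff is 0, from Y3.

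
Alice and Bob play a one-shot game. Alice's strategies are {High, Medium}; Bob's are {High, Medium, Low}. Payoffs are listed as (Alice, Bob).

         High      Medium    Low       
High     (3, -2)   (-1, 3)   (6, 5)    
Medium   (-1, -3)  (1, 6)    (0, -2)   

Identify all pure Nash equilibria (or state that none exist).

A profile is a Nash equilibrium when each player is best-responding to the other.
Alice's best responses — vs High: High (payoff 3); vs Medium: Medium (payoff 1); vs Low: High (payoff 6).
Bob's best responses — vs High: Low (payoff 5); vs Medium: Medium (payoff 6).
Mutual best responses occur at (High, Low) and (Medium, Medium); at each, neither player gains by switching.

(High, Low) and (Medium, Medium)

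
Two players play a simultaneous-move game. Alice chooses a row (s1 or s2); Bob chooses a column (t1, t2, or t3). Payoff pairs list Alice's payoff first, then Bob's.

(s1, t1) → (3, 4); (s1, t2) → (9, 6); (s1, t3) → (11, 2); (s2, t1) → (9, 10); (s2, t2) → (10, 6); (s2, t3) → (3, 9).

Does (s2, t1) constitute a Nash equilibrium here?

Holding Bob at t1: Alice gets 9 from s2, versus 3 from s1. No profitable deviation for Alice.
Holding Alice at s2: Bob gets 10 from t1, versus 6 from t2, 9 from t3. No profitable deviation for Bob either.

Yes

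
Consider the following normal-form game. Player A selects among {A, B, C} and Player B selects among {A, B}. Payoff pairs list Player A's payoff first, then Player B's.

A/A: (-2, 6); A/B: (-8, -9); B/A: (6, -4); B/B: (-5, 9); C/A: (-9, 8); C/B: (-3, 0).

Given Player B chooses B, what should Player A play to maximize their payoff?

C

With Player B fixed at B, Player A's payoffs are: A → -8, B → -5, C → -3.
The maximum is -3, achieved by C.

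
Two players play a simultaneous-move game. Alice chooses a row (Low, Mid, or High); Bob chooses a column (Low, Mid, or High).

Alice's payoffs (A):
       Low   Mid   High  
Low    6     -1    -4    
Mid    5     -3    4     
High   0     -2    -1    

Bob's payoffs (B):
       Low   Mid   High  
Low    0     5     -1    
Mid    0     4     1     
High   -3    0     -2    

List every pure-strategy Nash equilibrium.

Find each player's best response to every opponent strategy; NE are the intersections.
Alice's best responses — vs Low: Low (payoff 6); vs Mid: Low (payoff -1); vs High: Mid (payoff 4).
Bob's best responses — vs Low: Mid (payoff 5); vs Mid: Mid (payoff 4); vs High: Mid (payoff 0).
The only mutual best response is (Low, Mid); neither player gains by switching there.

(Low, Mid)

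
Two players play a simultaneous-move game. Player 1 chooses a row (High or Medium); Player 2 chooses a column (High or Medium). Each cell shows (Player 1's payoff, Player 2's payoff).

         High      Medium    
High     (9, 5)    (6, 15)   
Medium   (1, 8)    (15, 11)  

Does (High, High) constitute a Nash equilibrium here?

No

Holding Player 2 at High: Player 1 gets 9 from High, versus 1 from Medium. No profitable deviation for Player 1.
Holding Player 1 at High: Player 2 gets 5 from High but could get 15 by switching to Medium. Player 2 has a profitable deviation.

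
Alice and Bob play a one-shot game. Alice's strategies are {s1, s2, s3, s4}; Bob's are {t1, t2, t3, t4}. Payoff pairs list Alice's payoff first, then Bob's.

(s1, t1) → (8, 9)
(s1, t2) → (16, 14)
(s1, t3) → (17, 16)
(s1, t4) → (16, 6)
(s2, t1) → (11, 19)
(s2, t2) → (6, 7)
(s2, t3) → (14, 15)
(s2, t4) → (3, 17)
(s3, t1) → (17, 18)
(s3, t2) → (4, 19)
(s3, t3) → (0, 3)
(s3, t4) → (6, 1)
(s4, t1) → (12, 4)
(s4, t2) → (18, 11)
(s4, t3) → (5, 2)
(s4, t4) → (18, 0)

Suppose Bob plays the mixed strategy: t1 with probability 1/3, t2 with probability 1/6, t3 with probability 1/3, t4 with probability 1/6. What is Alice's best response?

Alice's best reply maximizes expected payoff against the mix.
s1: (1/3)·8 + (1/6)·16 + (1/3)·17 + (1/6)·16 = 41/3
s2: (1/3)·11 + (1/6)·6 + (1/3)·14 + (1/6)·3 = 59/6
s3: (1/3)·17 + (1/6)·4 + (1/3)·0 + (1/6)·6 = 22/3
s4: (1/3)·12 + (1/6)·18 + (1/3)·5 + (1/6)·18 = 35/3
Highest expected payoff is 41/3, from s1.

s1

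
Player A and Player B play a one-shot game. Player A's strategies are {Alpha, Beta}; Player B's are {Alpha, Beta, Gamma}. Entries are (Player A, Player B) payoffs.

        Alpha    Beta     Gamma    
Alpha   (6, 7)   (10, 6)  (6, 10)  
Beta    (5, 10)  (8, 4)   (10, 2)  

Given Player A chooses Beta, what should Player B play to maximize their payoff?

With Player A fixed at Beta, Player B's payoffs are: Alpha → 10, Beta → 4, Gamma → 2.
The maximum is 10, achieved by Alpha.

Alpha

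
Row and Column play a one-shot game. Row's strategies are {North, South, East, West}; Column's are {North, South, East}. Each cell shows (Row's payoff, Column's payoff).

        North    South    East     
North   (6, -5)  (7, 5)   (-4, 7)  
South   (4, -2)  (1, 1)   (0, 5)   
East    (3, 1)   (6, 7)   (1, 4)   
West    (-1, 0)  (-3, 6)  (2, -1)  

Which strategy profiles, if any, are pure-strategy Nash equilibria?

Find each player's best response to every opponent strategy; NE are the intersections.
Row's best responses — vs North: North (payoff 6); vs South: North (payoff 7); vs East: West (payoff 2).
Column's best responses — vs North: East (payoff 7); vs South: East (payoff 5); vs East: South (payoff 7); vs West: South (payoff 6).
No cell has both players best-responding. For instance, Row's best reply to South is North, but against North Column prefers East over South.

None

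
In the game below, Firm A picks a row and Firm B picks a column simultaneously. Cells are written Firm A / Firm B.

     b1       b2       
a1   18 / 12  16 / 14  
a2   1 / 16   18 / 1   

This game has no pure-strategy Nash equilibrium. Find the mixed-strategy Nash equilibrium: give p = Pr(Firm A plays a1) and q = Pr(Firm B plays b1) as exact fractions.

p = 15/17, q = 2/19

Each player's mixing probability is pinned down by making the *other* player indifferent.
Firm B indifferent between b1 and b2: p·12 + (1−p)·16 = p·14 + (1−p)·1 ⟹ 16 + (-4)p = 1 + 13p ⟹ p = 15/17.
Firm A indifferent between a1 and a2: q·18 + (1−q)·16 = q·1 + (1−q)·18 ⟹ 16 + 2q = 18 + (-17)q ⟹ q = 2/19.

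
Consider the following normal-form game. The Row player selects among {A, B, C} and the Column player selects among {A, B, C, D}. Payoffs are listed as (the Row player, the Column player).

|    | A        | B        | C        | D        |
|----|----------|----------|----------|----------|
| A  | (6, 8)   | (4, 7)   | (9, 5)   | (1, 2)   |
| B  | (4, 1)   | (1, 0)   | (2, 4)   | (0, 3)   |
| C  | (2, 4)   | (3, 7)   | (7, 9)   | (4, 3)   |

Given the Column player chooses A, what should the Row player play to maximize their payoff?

A

With the Column player fixed at A, the Row player's payoffs are: A → 6, B → 4, C → 2.
The maximum is 6, achieved by A.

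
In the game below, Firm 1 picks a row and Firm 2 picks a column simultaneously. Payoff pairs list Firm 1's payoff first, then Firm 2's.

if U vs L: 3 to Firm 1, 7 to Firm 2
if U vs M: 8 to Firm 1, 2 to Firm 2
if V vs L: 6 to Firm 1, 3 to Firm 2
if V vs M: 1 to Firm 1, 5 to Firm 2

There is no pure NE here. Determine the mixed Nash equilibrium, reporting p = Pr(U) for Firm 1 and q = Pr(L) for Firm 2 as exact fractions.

p = 2/7, q = 7/10

Each player's mixing probability is pinned down by making the *other* player indifferent.
Firm 2 indifferent between L and M: p·7 + (1−p)·3 = p·2 + (1−p)·5 ⟹ 3 + 4p = 5 + (-3)p ⟹ p = 2/7.
Firm 1 indifferent between U and V: q·3 + (1−q)·8 = q·6 + (1−q)·1 ⟹ 8 + (-5)q = 1 + 5q ⟹ q = 7/10.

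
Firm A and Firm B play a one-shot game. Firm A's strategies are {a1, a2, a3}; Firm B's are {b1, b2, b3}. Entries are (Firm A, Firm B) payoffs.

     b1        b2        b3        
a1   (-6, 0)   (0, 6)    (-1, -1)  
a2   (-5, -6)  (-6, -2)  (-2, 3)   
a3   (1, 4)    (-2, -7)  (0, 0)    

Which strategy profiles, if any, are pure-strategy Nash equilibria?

(a1, b2) and (a3, b1)

Find each player's best response to every opponent strategy; NE are the intersections.
Firm A's best responses — vs b1: a3 (payoff 1); vs b2: a1 (payoff 0); vs b3: a3 (payoff 0).
Firm B's best responses — vs a1: b2 (payoff 6); vs a2: b3 (payoff 3); vs a3: b1 (payoff 4).
Mutual best responses occur at (a1, b2) and (a3, b1); at each, neither player gains by switching.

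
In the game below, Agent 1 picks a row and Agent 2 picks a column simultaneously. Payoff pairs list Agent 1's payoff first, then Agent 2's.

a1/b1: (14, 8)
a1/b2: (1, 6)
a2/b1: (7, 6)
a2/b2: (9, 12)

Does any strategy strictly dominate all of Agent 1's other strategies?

Check whether one of Agent 1's strategies beats all alternatives regardless of what the opponent does.
a1 is not dominant: against b2, a2 gives 9 > 1.
a2 is not dominant: against b1, a1 gives 14 > 7.
No single strategy is best against every opponent action.

No strictly dominant strategy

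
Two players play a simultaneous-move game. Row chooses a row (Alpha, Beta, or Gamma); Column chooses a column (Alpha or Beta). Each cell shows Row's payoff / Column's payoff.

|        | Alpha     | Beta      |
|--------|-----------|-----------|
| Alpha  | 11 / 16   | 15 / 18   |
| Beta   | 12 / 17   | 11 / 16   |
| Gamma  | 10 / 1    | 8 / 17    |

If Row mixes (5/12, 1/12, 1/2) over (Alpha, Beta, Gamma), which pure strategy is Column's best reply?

Beta

Column's best reply maximizes expected payoff against the mix.
Alpha: (5/12)·16 + (1/12)·17 + (1/2)·1 = 103/12
Beta: (5/12)·18 + (1/12)·16 + (1/2)·17 = 52/3
Highest expected payoff is 52/3, from Beta.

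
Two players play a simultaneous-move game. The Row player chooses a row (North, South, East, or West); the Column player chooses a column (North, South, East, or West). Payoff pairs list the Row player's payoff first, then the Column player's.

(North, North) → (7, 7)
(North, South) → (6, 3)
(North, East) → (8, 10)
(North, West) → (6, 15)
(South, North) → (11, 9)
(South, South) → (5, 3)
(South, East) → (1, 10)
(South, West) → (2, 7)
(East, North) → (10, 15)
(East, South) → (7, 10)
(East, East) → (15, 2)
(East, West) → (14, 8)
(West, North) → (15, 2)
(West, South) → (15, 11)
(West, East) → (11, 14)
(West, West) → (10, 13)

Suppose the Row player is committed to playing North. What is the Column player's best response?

West

With the Row player fixed at North, the Column player's payoffs are: North → 7, South → 3, East → 10, West → 15.
The maximum is 15, achieved by West.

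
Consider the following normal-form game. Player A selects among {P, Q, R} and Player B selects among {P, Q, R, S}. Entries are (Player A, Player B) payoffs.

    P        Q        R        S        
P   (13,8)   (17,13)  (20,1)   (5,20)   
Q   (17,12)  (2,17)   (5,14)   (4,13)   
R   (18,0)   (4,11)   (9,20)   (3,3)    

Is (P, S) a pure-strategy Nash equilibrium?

Holding Player B at S: Player A gets 5 from P, versus 4 from Q, 3 from R. No profitable deviation for Player A.
Holding Player A at P: Player B gets 20 from S, versus 8 from P, 13 from Q, 1 from R. No profitable deviation for Player B either.

Yes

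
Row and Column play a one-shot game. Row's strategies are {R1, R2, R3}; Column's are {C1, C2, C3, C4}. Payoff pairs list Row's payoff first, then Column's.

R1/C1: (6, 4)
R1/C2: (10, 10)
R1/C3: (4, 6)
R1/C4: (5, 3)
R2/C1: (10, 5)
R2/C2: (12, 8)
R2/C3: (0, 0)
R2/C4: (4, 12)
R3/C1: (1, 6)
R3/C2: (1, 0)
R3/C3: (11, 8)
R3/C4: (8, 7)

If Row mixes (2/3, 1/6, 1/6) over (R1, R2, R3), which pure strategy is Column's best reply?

C2

Compute Column's expected payoff from each pure strategy against the given mix.
C1: (2/3)·4 + (1/6)·5 + (1/6)·6 = 9/2
C2: (2/3)·10 + (1/6)·8 + (1/6)·0 = 8
C3: (2/3)·6 + (1/6)·0 + (1/6)·8 = 16/3
C4: (2/3)·3 + (1/6)·12 + (1/6)·7 = 31/6
Highest expected payoff is 8, from C2.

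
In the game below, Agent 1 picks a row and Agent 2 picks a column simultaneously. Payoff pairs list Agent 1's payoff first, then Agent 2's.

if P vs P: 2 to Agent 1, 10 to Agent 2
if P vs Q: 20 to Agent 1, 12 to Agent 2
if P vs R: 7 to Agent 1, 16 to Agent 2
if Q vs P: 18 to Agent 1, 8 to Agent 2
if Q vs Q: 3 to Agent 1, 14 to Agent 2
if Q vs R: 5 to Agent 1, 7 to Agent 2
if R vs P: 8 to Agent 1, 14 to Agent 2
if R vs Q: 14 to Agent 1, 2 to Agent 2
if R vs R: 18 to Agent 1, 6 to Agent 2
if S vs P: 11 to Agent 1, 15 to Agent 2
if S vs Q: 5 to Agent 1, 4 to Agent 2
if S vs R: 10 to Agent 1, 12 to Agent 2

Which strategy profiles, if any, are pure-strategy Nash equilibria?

There is no pure-strategy Nash equilibrium

A profile is a Nash equilibrium when each player is best-responding to the other.
Agent 1's best responses — vs P: Q (payoff 18); vs Q: P (payoff 20); vs R: R (payoff 18).
Agent 2's best responses — vs P: R (payoff 16); vs Q: Q (payoff 14); vs R: P (payoff 14); vs S: P (payoff 15).
No cell has both players best-responding. For instance, Agent 1's best reply to P is Q, but against Q Agent 2 prefers Q over P.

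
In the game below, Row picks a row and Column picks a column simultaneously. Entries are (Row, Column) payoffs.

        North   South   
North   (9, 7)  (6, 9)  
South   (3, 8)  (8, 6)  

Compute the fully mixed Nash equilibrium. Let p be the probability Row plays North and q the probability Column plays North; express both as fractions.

In a mixed NE each player is indifferent between their pure strategies, so the opponent's mix sets the indifference.
Column indifferent between North and South: p·7 + (1−p)·8 = p·9 + (1−p)·6 ⟹ 8 + (-1)p = 6 + 3p ⟹ p = 1/2.
Row indifferent between North and South: q·9 + (1−q)·6 = q·3 + (1−q)·8 ⟹ 6 + 3q = 8 + (-5)q ⟹ q = 1/4.

p = 1/2, q = 1/4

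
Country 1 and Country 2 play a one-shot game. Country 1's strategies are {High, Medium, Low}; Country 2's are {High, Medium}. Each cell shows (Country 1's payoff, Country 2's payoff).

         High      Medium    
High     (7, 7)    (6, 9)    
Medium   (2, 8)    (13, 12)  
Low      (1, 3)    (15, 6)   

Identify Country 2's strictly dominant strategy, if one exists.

A strategy is strictly dominant if it gives Country 2 a strictly higher payoff than every other strategy, against every choice by the opponent.
Medium strictly dominates: vs High: 9 > 7; vs Medium: 12 > 8; vs Low: 6 > 3.

Medium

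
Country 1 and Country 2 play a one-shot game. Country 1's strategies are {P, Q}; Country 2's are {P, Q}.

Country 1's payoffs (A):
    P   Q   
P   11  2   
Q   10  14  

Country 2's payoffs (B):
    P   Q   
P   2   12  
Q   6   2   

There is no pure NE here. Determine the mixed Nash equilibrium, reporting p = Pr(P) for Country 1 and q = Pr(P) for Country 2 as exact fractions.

p = 2/7, q = 12/13

Each player's mixing probability is pinned down by making the *other* player indifferent.
Country 2 indifferent between P and Q: p·2 + (1−p)·6 = p·12 + (1−p)·2 ⟹ 6 + (-4)p = 2 + 10p ⟹ p = 2/7.
Country 1 indifferent between P and Q: q·11 + (1−q)·2 = q·10 + (1−q)·14 ⟹ 2 + 9q = 14 + (-4)q ⟹ q = 12/13.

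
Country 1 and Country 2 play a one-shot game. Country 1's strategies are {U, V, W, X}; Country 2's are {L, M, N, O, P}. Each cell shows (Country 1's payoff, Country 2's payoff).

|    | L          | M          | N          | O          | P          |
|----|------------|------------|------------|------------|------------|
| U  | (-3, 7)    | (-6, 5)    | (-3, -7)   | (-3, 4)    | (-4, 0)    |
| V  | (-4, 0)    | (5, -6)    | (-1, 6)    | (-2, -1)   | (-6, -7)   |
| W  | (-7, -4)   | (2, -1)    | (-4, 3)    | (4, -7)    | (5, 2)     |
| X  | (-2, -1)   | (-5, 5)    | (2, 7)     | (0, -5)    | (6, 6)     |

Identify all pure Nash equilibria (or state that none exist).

(X, N)

Check mutual best responses: a cell is a NE iff neither player can gain by unilaterally deviating.
Country 1's best responses — vs L: X (payoff -2); vs M: V (payoff 5); vs N: X (payoff 2); vs O: W (payoff 4); vs P: X (payoff 6).
Country 2's best responses — vs U: L (payoff 7); vs V: N (payoff 6); vs W: N (payoff 3); vs X: N (payoff 7).
The only mutual best response is (X, N); neither player gains by switching there.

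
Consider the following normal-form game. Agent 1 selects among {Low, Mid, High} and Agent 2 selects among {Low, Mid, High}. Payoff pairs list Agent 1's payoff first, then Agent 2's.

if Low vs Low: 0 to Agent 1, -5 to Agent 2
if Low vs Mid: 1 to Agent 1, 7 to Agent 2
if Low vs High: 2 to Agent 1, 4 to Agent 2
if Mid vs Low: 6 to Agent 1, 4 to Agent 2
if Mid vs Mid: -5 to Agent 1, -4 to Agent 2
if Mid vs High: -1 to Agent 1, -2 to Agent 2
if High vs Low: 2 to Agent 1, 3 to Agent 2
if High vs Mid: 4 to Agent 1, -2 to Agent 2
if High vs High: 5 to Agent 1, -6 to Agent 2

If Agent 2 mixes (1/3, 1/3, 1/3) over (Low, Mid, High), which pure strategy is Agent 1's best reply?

High

Agent 1's best reply maximizes expected payoff against the mix.
Low: (1/3)·0 + (1/3)·1 + (1/3)·2 = 1
Mid: (1/3)·6 + (1/3)·(-5) + (1/3)·(-1) = 0
High: (1/3)·2 + (1/3)·4 + (1/3)·5 = 11/3
Highest expected payoff is 11/3, from High.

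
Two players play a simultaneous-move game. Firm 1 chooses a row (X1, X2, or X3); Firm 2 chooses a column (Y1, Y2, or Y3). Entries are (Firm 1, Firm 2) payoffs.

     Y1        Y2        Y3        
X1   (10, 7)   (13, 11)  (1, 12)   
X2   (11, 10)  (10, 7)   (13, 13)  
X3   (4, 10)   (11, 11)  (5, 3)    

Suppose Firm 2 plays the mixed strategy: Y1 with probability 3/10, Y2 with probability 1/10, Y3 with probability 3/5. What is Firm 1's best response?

X2

Firm 1's best reply maximizes expected payoff against the mix.
X1: (3/10)·10 + (1/10)·13 + (3/5)·1 = 49/10
X2: (3/10)·11 + (1/10)·10 + (3/5)·13 = 121/10
X3: (3/10)·4 + (1/10)·11 + (3/5)·5 = 53/10
Highest expected payoff is 121/10, from X2.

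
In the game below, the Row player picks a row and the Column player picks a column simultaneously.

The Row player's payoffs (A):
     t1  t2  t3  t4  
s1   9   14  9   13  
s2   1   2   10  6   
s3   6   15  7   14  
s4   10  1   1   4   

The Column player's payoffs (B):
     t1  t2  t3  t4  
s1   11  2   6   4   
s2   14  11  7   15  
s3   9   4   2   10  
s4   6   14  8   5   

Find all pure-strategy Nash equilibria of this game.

Check mutual best responses: a cell is a NE iff neither player can gain by unilaterally deviating.
The Row player's best responses — vs t1: s4 (payoff 10); vs t2: s3 (payoff 15); vs t3: s2 (payoff 10); vs t4: s3 (payoff 14).
The Column player's best responses — vs s1: t1 (payoff 11); vs s2: t4 (payoff 15); vs s3: t4 (payoff 10); vs s4: t2 (payoff 14).
The only mutual best response is (s3, t4); neither player gains by switching there.

(s3, t4)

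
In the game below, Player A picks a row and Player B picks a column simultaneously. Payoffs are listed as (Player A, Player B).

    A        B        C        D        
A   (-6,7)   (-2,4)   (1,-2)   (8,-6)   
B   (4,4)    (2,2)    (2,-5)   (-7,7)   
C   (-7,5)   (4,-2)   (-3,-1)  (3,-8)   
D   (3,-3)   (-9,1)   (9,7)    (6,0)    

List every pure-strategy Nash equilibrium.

Check mutual best responses: a cell is a NE iff neither player can gain by unilaterally deviating.
Player A's best responses — vs A: B (payoff 4); vs B: C (payoff 4); vs C: D (payoff 9); vs D: A (payoff 8).
Player B's best responses — vs A: A (payoff 7); vs B: D (payoff 7); vs C: A (payoff 5); vs D: C (payoff 7).
The only mutual best response is (D, C); neither player gains by switching there.

(D, C)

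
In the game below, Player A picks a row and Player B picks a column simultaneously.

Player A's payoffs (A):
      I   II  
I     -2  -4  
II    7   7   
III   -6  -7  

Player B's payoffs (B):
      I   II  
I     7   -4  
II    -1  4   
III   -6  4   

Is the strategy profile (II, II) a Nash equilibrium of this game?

Holding Player B at II: Player A gets 7 from II, versus -4 from I, -7 from III. No profitable deviation for Player A.
Holding Player A at II: Player B gets 4 from II, versus -1 from I. No profitable deviation for Player B either.

Yes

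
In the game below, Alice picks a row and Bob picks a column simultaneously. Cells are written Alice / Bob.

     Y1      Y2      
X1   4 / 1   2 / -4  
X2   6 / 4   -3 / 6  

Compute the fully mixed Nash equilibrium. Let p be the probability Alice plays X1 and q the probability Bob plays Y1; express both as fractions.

Each player's mixing probability is pinned down by making the *other* player indifferent.
Bob indifferent between Y1 and Y2: p·1 + (1−p)·4 = p·(-4) + (1−p)·6 ⟹ 4 + (-3)p = 6 + (-10)p ⟹ p = 2/7.
Alice indifferent between X1 and X2: q·4 + (1−q)·2 = q·6 + (1−q)·(-3) ⟹ 2 + 2q = (-3) + 9q ⟹ q = 5/7.

p = 2/7, q = 5/7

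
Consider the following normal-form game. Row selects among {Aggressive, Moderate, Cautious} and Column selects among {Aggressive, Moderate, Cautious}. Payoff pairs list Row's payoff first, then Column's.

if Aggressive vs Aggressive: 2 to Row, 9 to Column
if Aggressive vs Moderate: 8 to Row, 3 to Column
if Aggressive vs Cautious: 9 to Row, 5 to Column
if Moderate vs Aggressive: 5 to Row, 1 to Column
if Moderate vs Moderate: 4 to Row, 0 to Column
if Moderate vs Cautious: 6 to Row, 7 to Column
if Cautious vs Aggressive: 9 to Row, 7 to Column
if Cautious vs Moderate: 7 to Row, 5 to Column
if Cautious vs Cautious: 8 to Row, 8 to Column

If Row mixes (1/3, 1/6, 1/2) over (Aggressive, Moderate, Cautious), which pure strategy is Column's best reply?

Cautious

Compute Column's expected payoff from each pure strategy against the given mix.
Aggressive: (1/3)·9 + (1/6)·1 + (1/2)·7 = 20/3
Moderate: (1/3)·3 + (1/6)·0 + (1/2)·5 = 7/2
Cautious: (1/3)·5 + (1/6)·7 + (1/2)·8 = 41/6
Highest expected payoff is 41/6, from Cautious.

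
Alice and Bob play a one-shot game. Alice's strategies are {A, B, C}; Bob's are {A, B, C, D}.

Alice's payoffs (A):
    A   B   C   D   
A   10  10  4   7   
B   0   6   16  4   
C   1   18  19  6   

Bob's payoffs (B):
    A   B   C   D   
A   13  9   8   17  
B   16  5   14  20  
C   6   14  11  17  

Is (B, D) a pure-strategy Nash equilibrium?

No

Holding Bob at D: Alice gets 4 from B but could get 7 by switching to A. Alice has a profitable deviation.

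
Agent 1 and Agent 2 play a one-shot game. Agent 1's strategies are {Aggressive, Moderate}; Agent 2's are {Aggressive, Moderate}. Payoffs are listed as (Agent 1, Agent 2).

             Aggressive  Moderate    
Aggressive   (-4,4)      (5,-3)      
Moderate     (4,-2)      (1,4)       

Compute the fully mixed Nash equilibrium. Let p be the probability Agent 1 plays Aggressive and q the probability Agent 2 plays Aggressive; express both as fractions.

p = 6/13, q = 1/3

Each player's mixing probability is pinned down by making the *other* player indifferent.
Agent 2 indifferent between Aggressive and Moderate: p·4 + (1−p)·(-2) = p·(-3) + (1−p)·4 ⟹ (-2) + 6p = 4 + (-7)p ⟹ p = 6/13.
Agent 1 indifferent between Aggressive and Moderate: q·(-4) + (1−q)·5 = q·4 + (1−q)·1 ⟹ 5 + (-9)q = 1 + 3q ⟹ q = 1/3.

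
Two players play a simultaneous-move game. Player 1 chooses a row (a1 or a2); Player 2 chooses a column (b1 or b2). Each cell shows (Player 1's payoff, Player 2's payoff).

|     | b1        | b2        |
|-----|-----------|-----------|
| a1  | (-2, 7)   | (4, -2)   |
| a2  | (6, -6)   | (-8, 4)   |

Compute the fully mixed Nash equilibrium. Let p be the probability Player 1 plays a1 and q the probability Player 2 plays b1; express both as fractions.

p = 10/19, q = 3/5

In a mixed NE each player is indifferent between their pure strategies, so the opponent's mix sets the indifference.
Player 2 indifferent between b1 and b2: p·7 + (1−p)·(-6) = p·(-2) + (1−p)·4 ⟹ (-6) + 13p = 4 + (-6)p ⟹ p = 10/19.
Player 1 indifferent between a1 and a2: q·(-2) + (1−q)·4 = q·6 + (1−q)·(-8) ⟹ 4 + (-6)q = (-8) + 14q ⟹ q = 3/5.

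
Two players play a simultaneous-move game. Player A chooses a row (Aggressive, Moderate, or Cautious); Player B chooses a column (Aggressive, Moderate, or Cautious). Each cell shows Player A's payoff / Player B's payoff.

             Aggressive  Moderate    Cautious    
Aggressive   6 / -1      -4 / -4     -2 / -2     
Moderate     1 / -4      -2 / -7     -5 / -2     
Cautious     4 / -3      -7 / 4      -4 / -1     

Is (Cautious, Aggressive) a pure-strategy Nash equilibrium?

No

Holding Player B at Aggressive: Player A gets 4 from Cautious but could get 6 by switching to Aggressive. Player A has a profitable deviation.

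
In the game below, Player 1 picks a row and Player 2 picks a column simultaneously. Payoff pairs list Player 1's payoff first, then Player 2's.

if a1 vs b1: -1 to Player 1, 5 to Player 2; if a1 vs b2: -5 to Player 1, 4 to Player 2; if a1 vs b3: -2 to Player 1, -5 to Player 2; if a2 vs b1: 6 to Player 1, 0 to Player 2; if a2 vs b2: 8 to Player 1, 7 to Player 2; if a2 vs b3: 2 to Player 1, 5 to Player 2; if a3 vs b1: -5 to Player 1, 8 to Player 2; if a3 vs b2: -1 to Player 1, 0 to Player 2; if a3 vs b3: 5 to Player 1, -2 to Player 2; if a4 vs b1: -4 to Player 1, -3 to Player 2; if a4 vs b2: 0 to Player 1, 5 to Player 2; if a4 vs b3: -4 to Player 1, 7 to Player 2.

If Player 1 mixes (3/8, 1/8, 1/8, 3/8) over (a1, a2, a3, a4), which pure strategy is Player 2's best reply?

Compute Player 2's expected payoff from each pure strategy against the given mix.
b1: (3/8)·5 + (1/8)·0 + (1/8)·8 + (3/8)·(-3) = 7/4
b2: (3/8)·4 + (1/8)·7 + (1/8)·0 + (3/8)·5 = 17/4
b3: (3/8)·(-5) + (1/8)·5 + (1/8)·(-2) + (3/8)·7 = 9/8
Highest expected payoff is 17/4, from b2.

b2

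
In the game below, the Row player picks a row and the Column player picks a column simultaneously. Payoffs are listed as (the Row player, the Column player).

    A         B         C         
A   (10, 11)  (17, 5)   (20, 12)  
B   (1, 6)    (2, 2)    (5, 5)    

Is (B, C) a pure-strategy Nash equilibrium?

Holding the Column player at C: the Row player gets 5 from B but could get 20 by switching to A. The Row player has a profitable deviation.

No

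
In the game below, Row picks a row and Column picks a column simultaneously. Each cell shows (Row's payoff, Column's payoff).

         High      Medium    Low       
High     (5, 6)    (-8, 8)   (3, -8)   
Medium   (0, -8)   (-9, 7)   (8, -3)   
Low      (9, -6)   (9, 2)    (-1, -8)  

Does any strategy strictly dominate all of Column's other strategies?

Medium

Check whether one of Column's strategies beats all alternatives regardless of what the opponent does.
Medium strictly dominates: vs High: 8 > each of {6, -8}; vs Medium: 7 > each of {-8, -3}; vs Low: 2 > each of {-6, -8}.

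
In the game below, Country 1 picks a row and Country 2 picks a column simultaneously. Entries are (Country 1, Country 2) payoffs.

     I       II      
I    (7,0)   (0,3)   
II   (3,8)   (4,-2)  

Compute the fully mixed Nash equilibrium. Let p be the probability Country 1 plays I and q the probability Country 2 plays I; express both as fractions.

In a mixed NE each player is indifferent between their pure strategies, so the opponent's mix sets the indifference.
Country 2 indifferent between I and II: p·0 + (1−p)·8 = p·3 + (1−p)·(-2) ⟹ 8 + (-8)p = (-2) + 5p ⟹ p = 10/13.
Country 1 indifferent between I and II: q·7 + (1−q)·0 = q·3 + (1−q)·4 ⟹ 0 + 7q = 4 + (-1)q ⟹ q = 1/2.

p = 10/13, q = 1/2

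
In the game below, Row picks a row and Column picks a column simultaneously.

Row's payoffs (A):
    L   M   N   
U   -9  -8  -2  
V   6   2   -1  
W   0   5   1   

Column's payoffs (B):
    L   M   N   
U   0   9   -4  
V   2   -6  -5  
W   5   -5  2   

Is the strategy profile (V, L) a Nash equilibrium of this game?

Holding Column at L: Row gets 6 from V, versus -9 from U, 0 from W. No profitable deviation for Row.
Holding Row at V: Column gets 2 from L, versus -6 from M, -5 from N. No profitable deviation for Column either.

Yes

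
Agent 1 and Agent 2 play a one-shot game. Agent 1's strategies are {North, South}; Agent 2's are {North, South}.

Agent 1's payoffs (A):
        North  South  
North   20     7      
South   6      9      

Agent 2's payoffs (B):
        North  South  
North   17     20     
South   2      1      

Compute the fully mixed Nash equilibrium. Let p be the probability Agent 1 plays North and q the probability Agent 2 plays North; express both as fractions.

Each player's mixing probability is pinned down by making the *other* player indifferent.
Agent 2 indifferent between North and South: p·17 + (1−p)·2 = p·20 + (1−p)·1 ⟹ 2 + 15p = 1 + 19p ⟹ p = 1/4.
Agent 1 indifferent between North and South: q·20 + (1−q)·7 = q·6 + (1−q)·9 ⟹ 7 + 13q = 9 + (-3)q ⟹ q = 1/8.

p = 1/4, q = 1/8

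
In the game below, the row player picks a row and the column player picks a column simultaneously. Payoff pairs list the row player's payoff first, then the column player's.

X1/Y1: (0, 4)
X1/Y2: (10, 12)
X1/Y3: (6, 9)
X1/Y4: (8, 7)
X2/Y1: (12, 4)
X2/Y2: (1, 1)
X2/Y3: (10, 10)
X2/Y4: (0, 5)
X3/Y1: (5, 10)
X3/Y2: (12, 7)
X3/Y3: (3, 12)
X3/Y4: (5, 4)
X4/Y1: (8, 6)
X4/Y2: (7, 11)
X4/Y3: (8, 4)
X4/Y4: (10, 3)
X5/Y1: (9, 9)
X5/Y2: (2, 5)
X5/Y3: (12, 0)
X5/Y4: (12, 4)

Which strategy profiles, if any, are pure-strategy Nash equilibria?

A profile is a Nash equilibrium when each player is best-responding to the other.
The row player's best responses — vs Y1: X2 (payoff 12); vs Y2: X3 (payoff 12); vs Y3: X5 (payoff 12); vs Y4: X5 (payoff 12).
The column player's best responses — vs X1: Y2 (payoff 12); vs X2: Y3 (payoff 10); vs X3: Y3 (payoff 12); vs X4: Y2 (payoff 11); vs X5: Y1 (payoff 9).
No cell has both players best-responding. For instance, the row player's best reply to Y4 is X5, but against X5 the column player prefers Y1 over Y4.

No pure-strategy Nash equilibrium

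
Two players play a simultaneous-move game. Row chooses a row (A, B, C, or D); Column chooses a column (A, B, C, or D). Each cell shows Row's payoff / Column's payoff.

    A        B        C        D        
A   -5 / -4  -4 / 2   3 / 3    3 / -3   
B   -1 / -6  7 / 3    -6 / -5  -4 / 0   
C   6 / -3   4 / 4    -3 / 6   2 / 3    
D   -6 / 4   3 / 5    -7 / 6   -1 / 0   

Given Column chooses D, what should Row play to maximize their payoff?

A

With Column fixed at D, Row's payoffs are: A → 3, B → -4, C → 2, D → -1.
The maximum is 3, achieved by A.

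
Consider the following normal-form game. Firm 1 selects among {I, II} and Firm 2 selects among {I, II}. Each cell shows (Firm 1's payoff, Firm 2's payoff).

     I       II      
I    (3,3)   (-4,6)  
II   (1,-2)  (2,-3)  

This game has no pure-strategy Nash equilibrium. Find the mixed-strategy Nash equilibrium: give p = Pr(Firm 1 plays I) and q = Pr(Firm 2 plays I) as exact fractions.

p = 1/4, q = 3/4

Each player's mixing probability is pinned down by making the *other* player indifferent.
Firm 2 indifferent between I and II: p·3 + (1−p)·(-2) = p·6 + (1−p)·(-3) ⟹ (-2) + 5p = (-3) + 9p ⟹ p = 1/4.
Firm 1 indifferent between I and II: q·3 + (1−q)·(-4) = q·1 + (1−q)·2 ⟹ (-4) + 7q = 2 + (-1)q ⟹ q = 3/4.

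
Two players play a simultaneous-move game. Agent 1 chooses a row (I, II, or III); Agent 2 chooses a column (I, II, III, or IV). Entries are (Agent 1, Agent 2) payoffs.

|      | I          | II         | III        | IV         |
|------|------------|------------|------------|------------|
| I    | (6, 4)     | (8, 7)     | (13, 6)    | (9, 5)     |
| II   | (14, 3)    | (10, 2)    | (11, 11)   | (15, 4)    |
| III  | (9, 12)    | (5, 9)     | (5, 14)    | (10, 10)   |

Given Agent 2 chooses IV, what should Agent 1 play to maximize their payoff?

With Agent 2 fixed at IV, Agent 1's payoffs are: I → 9, II → 15, III → 10.
The maximum is 15, achieved by II.

II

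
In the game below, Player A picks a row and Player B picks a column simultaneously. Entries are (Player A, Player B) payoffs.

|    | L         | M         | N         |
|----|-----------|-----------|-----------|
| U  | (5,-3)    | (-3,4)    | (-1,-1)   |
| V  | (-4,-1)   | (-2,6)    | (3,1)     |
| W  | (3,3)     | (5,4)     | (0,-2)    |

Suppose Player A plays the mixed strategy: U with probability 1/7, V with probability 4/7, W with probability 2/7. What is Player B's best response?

Player B's best reply maximizes expected payoff against the mix.
L: (1/7)·(-3) + (4/7)·(-1) + (2/7)·3 = -1/7
M: (1/7)·4 + (4/7)·6 + (2/7)·4 = 36/7
N: (1/7)·(-1) + (4/7)·1 + (2/7)·(-2) = -1/7
Highest expected payoff is 36/7, from M.

M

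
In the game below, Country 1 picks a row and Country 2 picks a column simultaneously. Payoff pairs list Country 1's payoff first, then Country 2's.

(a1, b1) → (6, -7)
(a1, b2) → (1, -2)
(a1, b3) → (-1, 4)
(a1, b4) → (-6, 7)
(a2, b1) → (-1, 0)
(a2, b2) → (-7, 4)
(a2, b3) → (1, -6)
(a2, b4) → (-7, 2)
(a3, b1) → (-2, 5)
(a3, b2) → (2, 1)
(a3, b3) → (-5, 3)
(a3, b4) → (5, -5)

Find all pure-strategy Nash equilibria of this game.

Check mutual best responses: a cell is a NE iff neither player can gain by unilaterally deviating.
Country 1's best responses — vs b1: a1 (payoff 6); vs b2: a3 (payoff 2); vs b3: a2 (payoff 1); vs b4: a3 (payoff 5).
Country 2's best responses — vs a1: b4 (payoff 7); vs a2: b2 (payoff 4); vs a3: b1 (payoff 5).
No cell has both players best-responding. For instance, Country 1's best reply to b1 is a1, but against a1 Country 2 prefers b4 over b1.

None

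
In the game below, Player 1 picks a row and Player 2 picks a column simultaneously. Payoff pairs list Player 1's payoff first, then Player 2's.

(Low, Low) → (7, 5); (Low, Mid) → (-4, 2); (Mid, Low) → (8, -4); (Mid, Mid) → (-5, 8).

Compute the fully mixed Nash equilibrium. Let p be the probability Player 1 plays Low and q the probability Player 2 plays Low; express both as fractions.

In a mixed NE each player is indifferent between their pure strategies, so the opponent's mix sets the indifference.
Player 2 indifferent between Low and Mid: p·5 + (1−p)·(-4) = p·2 + (1−p)·8 ⟹ (-4) + 9p = 8 + (-6)p ⟹ p = 4/5.
Player 1 indifferent between Low and Mid: q·7 + (1−q)·(-4) = q·8 + (1−q)·(-5) ⟹ (-4) + 11q = (-5) + 13q ⟹ q = 1/2.

p = 4/5, q = 1/2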